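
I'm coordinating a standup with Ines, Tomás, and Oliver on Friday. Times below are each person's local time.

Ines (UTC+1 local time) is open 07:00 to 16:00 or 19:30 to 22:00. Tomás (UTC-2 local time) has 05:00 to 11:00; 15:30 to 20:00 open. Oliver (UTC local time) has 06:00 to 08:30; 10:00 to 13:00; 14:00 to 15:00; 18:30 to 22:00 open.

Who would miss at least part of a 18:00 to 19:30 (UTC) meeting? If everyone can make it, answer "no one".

Ines in UTC: 06:00-15:00, 18:30-21:00 (subtract 1h to convert from UTC+1).
Tomás in UTC: 07:00-13:00, 17:30-22:00 (add 2h to convert from UTC-2).
Oliver in UTC: 06:00-08:30, 10:00-13:00, 14:00-15:00, 18:30-22:00.
Ines: not fully free for 18:00-19:30. Tomás: free for 18:00-19:30. Oliver: not fully free for 18:00-19:30.

Ines, Oliver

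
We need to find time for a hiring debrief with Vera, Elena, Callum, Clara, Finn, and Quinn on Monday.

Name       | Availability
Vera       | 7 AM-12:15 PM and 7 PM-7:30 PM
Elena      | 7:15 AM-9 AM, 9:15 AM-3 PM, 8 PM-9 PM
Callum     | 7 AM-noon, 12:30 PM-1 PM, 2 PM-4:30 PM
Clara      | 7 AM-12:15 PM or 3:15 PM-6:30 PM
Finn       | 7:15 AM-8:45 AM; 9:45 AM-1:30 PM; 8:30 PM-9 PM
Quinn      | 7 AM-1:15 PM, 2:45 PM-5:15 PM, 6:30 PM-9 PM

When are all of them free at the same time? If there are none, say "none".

Vera ∩ Elena: 07:15-09:00, 09:15-12:15.
Vera ∩ Elena ∩ Callum: 07:15-09:00, 09:15-12:00.
Vera ∩ Elena ∩ Callum ∩ Clara: 07:15-09:00, 09:15-12:00.
Vera ∩ Elena ∩ Callum ∩ Clara ∩ Finn: 07:15-08:45, 09:45-12:00.
Vera ∩ Elena ∩ Callum ∩ Clara ∩ Finn ∩ Quinn: 07:15-08:45, 09:45-12:00.
Those are the intersection windows.

07:15-08:45, 09:45-12:00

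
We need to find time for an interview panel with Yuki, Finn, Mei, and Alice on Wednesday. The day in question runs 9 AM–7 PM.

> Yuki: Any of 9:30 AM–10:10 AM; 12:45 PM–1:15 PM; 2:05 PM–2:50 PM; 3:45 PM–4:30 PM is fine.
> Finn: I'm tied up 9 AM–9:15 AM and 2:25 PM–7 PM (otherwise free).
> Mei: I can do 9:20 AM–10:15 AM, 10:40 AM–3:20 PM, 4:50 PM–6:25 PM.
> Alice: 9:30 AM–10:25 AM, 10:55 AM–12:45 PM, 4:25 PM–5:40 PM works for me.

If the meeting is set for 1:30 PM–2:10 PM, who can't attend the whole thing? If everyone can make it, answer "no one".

Alice, Yuki

Yuki free: 09:30-10:10, 12:45-13:15, 14:05-14:50, 15:45-16:30.
Finn free: 09:15-14:25 (invert busy blocks within the working day).
Mei free: 09:20-10:15, 10:40-15:20, 16:50-18:25.
Alice free: 09:30-10:25, 10:55-12:45, 16:25-17:40.
Yuki: not fully free for 13:30-14:10. Finn: free for 13:30-14:10. Mei: free for 13:30-14:10. Alice: not fully free for 13:30-14:10.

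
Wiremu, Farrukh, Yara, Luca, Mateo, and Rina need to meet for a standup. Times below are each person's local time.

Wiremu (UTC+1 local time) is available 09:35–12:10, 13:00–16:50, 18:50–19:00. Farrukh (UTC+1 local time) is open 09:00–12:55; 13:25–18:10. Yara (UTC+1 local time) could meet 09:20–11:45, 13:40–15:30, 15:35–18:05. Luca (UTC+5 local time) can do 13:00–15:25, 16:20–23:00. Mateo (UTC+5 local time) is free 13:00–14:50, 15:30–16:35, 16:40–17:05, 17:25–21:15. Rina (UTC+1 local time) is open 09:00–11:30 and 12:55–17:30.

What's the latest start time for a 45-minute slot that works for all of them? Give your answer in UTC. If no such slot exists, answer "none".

15:05

Wiremu in UTC: 08:35-11:10, 12:00-15:50, 17:50-18:00 (subtract 1h to convert from UTC+1).
Farrukh in UTC: 08:00-11:55, 12:25-17:10 (subtract 1h to convert from UTC+1).
Yara in UTC: 08:20-10:45, 12:40-14:30, 14:35-17:05 (subtract 1h to convert from UTC+1).
Luca in UTC: 08:00-10:25, 11:20-18:00 (subtract 5h to convert from UTC+5).
Mateo in UTC: 08:00-09:50, 10:30-11:35, 11:40-12:05, 12:25-16:15 (subtract 5h to convert from UTC+5).
Rina in UTC: 08:00-10:30, 11:55-16:30 (subtract 1h to convert from UTC+1).
Wiremu ∩ Farrukh: 08:35-11:10, 12:25-15:50.
Wiremu ∩ Farrukh ∩ Yara: 08:35-10:45, 12:40-14:30, 14:35-15:50.
Wiremu ∩ Farrukh ∩ Yara ∩ Luca: 08:35-10:25, 12:40-14:30, 14:35-15:50.
Wiremu ∩ Farrukh ∩ Yara ∩ Luca ∩ Mateo: 08:35-09:50, 12:40-14:30, 14:35-15:50.
Wiremu ∩ Farrukh ∩ Yara ∩ Luca ∩ Mateo ∩ Rina: 08:35-09:50, 12:40-14:30, 14:35-15:50.
The last common window of at least 45 minutes is 14:35-15:50; a 45-minute meeting can start as late as 15:05 and still end by 15:50.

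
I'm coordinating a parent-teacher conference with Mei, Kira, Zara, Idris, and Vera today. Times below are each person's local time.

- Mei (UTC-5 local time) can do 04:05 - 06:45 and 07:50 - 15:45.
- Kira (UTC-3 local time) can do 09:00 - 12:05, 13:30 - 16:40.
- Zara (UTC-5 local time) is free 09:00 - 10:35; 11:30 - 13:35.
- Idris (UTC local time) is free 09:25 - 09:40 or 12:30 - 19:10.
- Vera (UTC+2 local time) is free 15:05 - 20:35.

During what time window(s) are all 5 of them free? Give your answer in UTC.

Mei in UTC: 09:05-11:45, 12:50-20:45 (add 5h to convert from UTC-5).
Kira in UTC: 12:00-15:05, 16:30-19:40 (add 3h to convert from UTC-3).
Zara in UTC: 14:00-15:35, 16:30-18:35 (add 5h to convert from UTC-5).
Idris in UTC: 09:25-09:40, 12:30-19:10.
Vera in UTC: 13:05-18:35 (subtract 2h to convert from UTC+2).
Mei ∩ Kira: 12:50-15:05, 16:30-19:40.
Mei ∩ Kira ∩ Zara: 14:00-15:05, 16:30-18:35.
Mei ∩ Kira ∩ Zara ∩ Idris: 14:00-15:05, 16:30-18:35.
Mei ∩ Kira ∩ Zara ∩ Idris ∩ Vera: 14:00-15:05, 16:30-18:35.
Those are the intersection windows.

14:00-15:05, 16:30-18:35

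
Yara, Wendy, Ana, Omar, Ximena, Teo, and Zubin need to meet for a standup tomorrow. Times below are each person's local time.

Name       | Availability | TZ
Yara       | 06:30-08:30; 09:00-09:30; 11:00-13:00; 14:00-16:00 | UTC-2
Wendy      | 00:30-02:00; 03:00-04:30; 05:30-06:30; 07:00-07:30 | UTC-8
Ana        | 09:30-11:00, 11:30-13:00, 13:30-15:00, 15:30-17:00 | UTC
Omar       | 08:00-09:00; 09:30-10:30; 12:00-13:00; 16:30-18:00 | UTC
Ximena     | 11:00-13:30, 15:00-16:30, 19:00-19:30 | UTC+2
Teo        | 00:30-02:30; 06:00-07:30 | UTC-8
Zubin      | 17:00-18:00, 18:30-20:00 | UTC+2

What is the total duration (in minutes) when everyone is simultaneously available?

Yara in UTC: 08:30-10:30, 11:00-11:30, 13:00-15:00, 16:00-18:00 (add 2h to convert from UTC-2).
Wendy in UTC: 08:30-10:00, 11:00-12:30, 13:30-14:30, 15:00-15:30 (add 8h to convert from UTC-8).
Ana in UTC: 09:30-11:00, 11:30-13:00, 13:30-15:00, 15:30-17:00.
Omar in UTC: 08:00-09:00, 09:30-10:30, 12:00-13:00, 16:30-18:00.
Ximena in UTC: 09:00-11:30, 13:00-14:30, 17:00-17:30 (subtract 2h to convert from UTC+2).
Teo in UTC: 08:30-10:30, 14:00-15:30 (add 8h to convert from UTC-8).
Zubin in UTC: 15:00-16:00, 16:30-18:00 (subtract 2h to convert from UTC+2).
Yara ∩ Wendy: 08:30-10:00, 11:00-11:30, 13:30-14:30.
Yara ∩ Wendy ∩ Ana: 09:30-10:00, 13:30-14:30.
Yara ∩ Wendy ∩ Ana ∩ Omar: 09:30-10:00.
Yara ∩ Wendy ∩ Ana ∩ Omar ∩ Ximena: 09:30-10:00.
Yara ∩ Wendy ∩ Ana ∩ Omar ∩ Ximena ∩ Teo: 09:30-10:00.
Yara ∩ Wendy ∩ Ana ∩ Omar ∩ Ximena ∩ Teo ∩ Zubin: ∅.
There is no time when everyone is free.
There is no common window, so the total is 0 minutes.

0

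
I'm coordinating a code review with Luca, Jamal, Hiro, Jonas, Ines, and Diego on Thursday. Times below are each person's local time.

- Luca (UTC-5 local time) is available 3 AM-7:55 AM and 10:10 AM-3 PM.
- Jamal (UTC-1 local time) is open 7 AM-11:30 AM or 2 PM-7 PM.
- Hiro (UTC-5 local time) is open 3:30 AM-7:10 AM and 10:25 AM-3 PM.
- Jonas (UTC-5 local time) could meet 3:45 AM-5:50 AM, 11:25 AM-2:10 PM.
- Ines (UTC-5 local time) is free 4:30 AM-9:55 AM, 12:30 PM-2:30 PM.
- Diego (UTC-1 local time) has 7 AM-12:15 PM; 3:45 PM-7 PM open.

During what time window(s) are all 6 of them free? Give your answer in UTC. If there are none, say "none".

Luca in UTC: 08:00-12:55, 15:10-20:00 (add 5h to convert from UTC-5).
Jamal in UTC: 08:00-12:30, 15:00-20:00 (add 1h to convert from UTC-1).
Hiro in UTC: 08:30-12:10, 15:25-20:00 (add 5h to convert from UTC-5).
Jonas in UTC: 08:45-10:50, 16:25-19:10 (add 5h to convert from UTC-5).
Ines in UTC: 09:30-14:55, 17:30-19:30 (add 5h to convert from UTC-5).
Diego in UTC: 08:00-13:15, 16:45-20:00 (add 1h to convert from UTC-1).
Luca ∩ Jamal: 08:00-12:30, 15:10-20:00.
Luca ∩ Jamal ∩ Hiro: 08:30-12:10, 15:25-20:00.
Luca ∩ Jamal ∩ Hiro ∩ Jonas: 08:45-10:50, 16:25-19:10.
Luca ∩ Jamal ∩ Hiro ∩ Jonas ∩ Ines: 09:30-10:50, 17:30-19:10.
Luca ∩ Jamal ∩ Hiro ∩ Jonas ∩ Ines ∩ Diego: 09:30-10:50, 17:30-19:10.

09:30-10:50, 17:30-19:10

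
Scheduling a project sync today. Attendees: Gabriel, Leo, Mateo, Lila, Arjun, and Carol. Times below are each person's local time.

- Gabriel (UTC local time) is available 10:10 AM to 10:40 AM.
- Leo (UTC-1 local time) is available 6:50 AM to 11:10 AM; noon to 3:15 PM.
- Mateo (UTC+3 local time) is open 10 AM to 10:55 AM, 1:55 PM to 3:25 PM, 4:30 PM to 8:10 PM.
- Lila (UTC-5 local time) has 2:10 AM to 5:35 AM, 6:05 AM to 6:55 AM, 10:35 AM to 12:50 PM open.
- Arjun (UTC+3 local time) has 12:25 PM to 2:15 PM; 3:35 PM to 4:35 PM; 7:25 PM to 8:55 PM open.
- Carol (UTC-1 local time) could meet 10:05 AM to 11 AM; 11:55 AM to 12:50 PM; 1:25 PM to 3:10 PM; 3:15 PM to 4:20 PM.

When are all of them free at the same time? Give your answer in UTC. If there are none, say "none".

none

Gabriel in UTC: 10:10-10:40.
Leo in UTC: 07:50-12:10, 13:00-16:15 (add 1h to convert from UTC-1).
Mateo in UTC: 07:00-07:55, 10:55-12:25, 13:30-17:10 (subtract 3h to convert from UTC+3).
Lila in UTC: 07:10-10:35, 11:05-11:55, 15:35-17:50 (add 5h to convert from UTC-5).
Arjun in UTC: 09:25-11:15, 12:35-13:35, 16:25-17:55 (subtract 3h to convert from UTC+3).
Carol in UTC: 11:05-12:00, 12:55-13:50, 14:25-16:10, 16:15-17:20 (add 1h to convert from UTC-1).
Gabriel ∩ Leo: 10:10-10:40.
Gabriel ∩ Leo ∩ Mateo: ∅.
Gabriel ∩ Leo ∩ Mateo ∩ Lila: ∅.
Gabriel ∩ Leo ∩ Mateo ∩ Lila ∩ Arjun: ∅.
Gabriel ∩ Leo ∩ Mateo ∩ Lila ∩ Arjun ∩ Carol: ∅.
There is no time when everyone is free.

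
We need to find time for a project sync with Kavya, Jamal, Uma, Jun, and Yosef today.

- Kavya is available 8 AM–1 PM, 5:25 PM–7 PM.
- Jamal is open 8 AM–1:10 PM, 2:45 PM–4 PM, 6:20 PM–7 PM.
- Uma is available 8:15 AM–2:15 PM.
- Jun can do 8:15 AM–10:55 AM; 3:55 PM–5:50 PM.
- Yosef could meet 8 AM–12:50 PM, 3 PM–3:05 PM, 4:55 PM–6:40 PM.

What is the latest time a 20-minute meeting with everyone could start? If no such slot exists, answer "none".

Kavya ∩ Jamal: 08:00-13:00, 18:20-19:00.
Kavya ∩ Jamal ∩ Uma: 08:15-13:00.
Kavya ∩ Jamal ∩ Uma ∩ Jun: 08:15-10:55.
Kavya ∩ Jamal ∩ Uma ∩ Jun ∩ Yosef: 08:15-10:55.
The last common window of at least 20 minutes is 08:15-10:55; a 20-minute meeting can start as late as 10:35 and still end by 10:55.

10:35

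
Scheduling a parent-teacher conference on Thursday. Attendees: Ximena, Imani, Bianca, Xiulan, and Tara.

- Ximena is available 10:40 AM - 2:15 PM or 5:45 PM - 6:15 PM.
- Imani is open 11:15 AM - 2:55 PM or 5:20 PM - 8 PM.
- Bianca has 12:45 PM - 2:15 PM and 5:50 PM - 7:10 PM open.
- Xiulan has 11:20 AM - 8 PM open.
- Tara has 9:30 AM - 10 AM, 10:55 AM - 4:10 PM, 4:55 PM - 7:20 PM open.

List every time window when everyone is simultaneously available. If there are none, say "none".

12:45-14:15, 17:50-18:15

Ximena ∩ Imani: 11:15-14:15, 17:45-18:15.
Ximena ∩ Imani ∩ Bianca: 12:45-14:15, 17:50-18:15.
Ximena ∩ Imani ∩ Bianca ∩ Xiulan: 12:45-14:15, 17:50-18:15.
Ximena ∩ Imani ∩ Bianca ∩ Xiulan ∩ Tara: 12:45-14:15, 17:50-18:15.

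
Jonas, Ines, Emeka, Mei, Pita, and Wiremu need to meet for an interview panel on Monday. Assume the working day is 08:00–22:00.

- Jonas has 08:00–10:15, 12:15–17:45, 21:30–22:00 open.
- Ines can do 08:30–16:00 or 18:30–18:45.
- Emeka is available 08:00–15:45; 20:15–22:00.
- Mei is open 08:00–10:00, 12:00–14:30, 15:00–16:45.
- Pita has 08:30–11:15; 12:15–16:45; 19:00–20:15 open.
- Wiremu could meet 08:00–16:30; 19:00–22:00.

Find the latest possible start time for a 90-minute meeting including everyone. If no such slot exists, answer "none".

13:00

Jonas ∩ Ines: 08:30-10:15, 12:15-16:00.
Jonas ∩ Ines ∩ Emeka: 08:30-10:15, 12:15-15:45.
Jonas ∩ Ines ∩ Emeka ∩ Mei: 08:30-10:00, 12:15-14:30, 15:00-15:45.
Jonas ∩ Ines ∩ Emeka ∩ Mei ∩ Pita: 08:30-10:00, 12:15-14:30, 15:00-15:45.
Jonas ∩ Ines ∩ Emeka ∩ Mei ∩ Pita ∩ Wiremu: 08:30-10:00, 12:15-14:30, 15:00-15:45.
The last common window of at least 90 minutes is 12:15-14:30; a 90-minute meeting can start as late as 13:00 and still end by 14:30.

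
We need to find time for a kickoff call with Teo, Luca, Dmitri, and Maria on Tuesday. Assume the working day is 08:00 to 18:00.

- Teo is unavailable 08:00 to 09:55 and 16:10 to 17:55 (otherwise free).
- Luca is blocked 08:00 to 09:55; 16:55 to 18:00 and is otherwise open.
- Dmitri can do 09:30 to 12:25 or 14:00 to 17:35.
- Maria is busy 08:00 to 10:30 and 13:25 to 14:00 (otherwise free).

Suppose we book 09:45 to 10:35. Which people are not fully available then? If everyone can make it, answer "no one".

Teo free: 09:55-16:10, 17:55-18:00 (invert busy blocks within the working day).
Luca free: 09:55-16:55 (invert busy blocks within the working day).
Dmitri free: 09:30-12:25, 14:00-17:35.
Maria free: 10:30-13:25, 14:00-18:00 (invert busy blocks within the working day).
Teo: not fully free for 09:45-10:35. Luca: not fully free for 09:45-10:35. Dmitri: free for 09:45-10:35. Maria: not fully free for 09:45-10:35.

Luca, Maria, Teo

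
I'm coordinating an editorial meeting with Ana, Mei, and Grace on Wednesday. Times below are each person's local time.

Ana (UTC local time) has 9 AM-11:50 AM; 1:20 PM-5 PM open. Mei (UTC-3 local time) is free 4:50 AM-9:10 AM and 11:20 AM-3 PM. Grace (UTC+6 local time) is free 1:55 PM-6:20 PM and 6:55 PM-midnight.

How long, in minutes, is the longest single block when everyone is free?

170

Ana in UTC: 09:00-11:50, 13:20-17:00.
Mei in UTC: 07:50-12:10, 14:20-18:00 (add 3h to convert from UTC-3).
Grace in UTC: 07:55-12:20, 12:55-18:00 (subtract 6h to convert from UTC+6).
Ana ∩ Mei: 09:00-11:50, 14:20-17:00.
Ana ∩ Mei ∩ Grace: 09:00-11:50, 14:20-17:00.
Those are the intersection windows.
The longest is 09:00-11:50 at 170 minutes.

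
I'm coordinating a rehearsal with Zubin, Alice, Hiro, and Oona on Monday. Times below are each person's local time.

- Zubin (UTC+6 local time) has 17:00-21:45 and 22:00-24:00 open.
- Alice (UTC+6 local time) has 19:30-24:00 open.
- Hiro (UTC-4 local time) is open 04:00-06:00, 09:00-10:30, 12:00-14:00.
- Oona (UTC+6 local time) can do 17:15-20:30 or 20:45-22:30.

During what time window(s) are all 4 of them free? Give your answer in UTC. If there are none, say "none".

13:30-14:30, 16:00-16:30

Zubin in UTC: 11:00-15:45, 16:00-18:00 (subtract 6h to convert from UTC+6).
Alice in UTC: 13:30-18:00 (subtract 6h to convert from UTC+6).
Hiro in UTC: 08:00-10:00, 13:00-14:30, 16:00-18:00 (add 4h to convert from UTC-4).
Oona in UTC: 11:15-14:30, 14:45-16:30 (subtract 6h to convert from UTC+6).
Zubin ∩ Alice: 13:30-15:45, 16:00-18:00.
Zubin ∩ Alice ∩ Hiro: 13:30-14:30, 16:00-18:00.
Zubin ∩ Alice ∩ Hiro ∩ Oona: 13:30-14:30, 16:00-16:30.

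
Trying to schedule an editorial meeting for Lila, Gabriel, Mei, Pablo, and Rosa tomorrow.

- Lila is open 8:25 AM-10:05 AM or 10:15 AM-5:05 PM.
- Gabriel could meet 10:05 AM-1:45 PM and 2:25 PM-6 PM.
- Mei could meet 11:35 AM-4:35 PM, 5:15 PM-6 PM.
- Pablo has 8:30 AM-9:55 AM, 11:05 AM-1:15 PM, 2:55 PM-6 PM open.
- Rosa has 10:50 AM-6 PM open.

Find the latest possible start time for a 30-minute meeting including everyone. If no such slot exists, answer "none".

16:05

Lila ∩ Gabriel: 10:15-13:45, 14:25-17:05.
Lila ∩ Gabriel ∩ Mei: 11:35-13:45, 14:25-16:35.
Lila ∩ Gabriel ∩ Mei ∩ Pablo: 11:35-13:15, 14:55-16:35.
Lila ∩ Gabriel ∩ Mei ∩ Pablo ∩ Rosa: 11:35-13:15, 14:55-16:35.
The last common window of at least 30 minutes is 14:55-16:35; a 30-minute meeting can start as late as 16:05 and still end by 16:35.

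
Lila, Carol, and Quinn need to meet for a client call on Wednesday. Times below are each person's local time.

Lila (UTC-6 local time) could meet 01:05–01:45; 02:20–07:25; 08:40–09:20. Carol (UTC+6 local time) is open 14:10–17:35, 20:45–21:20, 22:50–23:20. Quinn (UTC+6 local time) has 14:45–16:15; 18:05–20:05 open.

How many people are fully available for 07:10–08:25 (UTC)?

Lila in UTC: 07:05-07:45, 08:20-13:25, 14:40-15:20 (add 6h to convert from UTC-6).
Carol in UTC: 08:10-11:35, 14:45-15:20, 16:50-17:20 (subtract 6h to convert from UTC+6).
Quinn in UTC: 08:45-10:15, 12:05-14:05 (subtract 6h to convert from UTC+6).
nobody can make the full 07:10-08:25 slot — that's 0.

0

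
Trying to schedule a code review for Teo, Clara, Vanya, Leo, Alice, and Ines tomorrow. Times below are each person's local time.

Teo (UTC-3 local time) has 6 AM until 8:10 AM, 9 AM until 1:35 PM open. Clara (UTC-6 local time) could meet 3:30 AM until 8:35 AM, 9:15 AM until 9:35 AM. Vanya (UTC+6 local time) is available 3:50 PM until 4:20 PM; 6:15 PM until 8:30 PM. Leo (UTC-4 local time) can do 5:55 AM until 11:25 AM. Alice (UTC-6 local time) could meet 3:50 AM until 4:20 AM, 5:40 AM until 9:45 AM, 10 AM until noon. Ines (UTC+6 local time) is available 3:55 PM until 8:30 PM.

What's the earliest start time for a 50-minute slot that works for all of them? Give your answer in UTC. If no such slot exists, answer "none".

12:15

Teo in UTC: 09:00-11:10, 12:00-16:35 (add 3h to convert from UTC-3).
Clara in UTC: 09:30-14:35, 15:15-15:35 (add 6h to convert from UTC-6).
Vanya in UTC: 09:50-10:20, 12:15-14:30 (subtract 6h to convert from UTC+6).
Leo in UTC: 09:55-15:25 (add 4h to convert from UTC-4).
Alice in UTC: 09:50-10:20, 11:40-15:45, 16:00-18:00 (add 6h to convert from UTC-6).
Ines in UTC: 09:55-14:30 (subtract 6h to convert from UTC+6).
Teo ∩ Clara: 09:30-11:10, 12:00-14:35, 15:15-15:35.
Teo ∩ Clara ∩ Vanya: 09:50-10:20, 12:15-14:30.
Teo ∩ Clara ∩ Vanya ∩ Leo: 09:55-10:20, 12:15-14:30.
Teo ∩ Clara ∩ Vanya ∩ Leo ∩ Alice: 09:55-10:20, 12:15-14:30.
Teo ∩ Clara ∩ Vanya ∩ Leo ∩ Alice ∩ Ines: 09:55-10:20, 12:15-14:30.
The first common window of at least 50 minutes is 12:15-14:30, so the earliest start is 12:15.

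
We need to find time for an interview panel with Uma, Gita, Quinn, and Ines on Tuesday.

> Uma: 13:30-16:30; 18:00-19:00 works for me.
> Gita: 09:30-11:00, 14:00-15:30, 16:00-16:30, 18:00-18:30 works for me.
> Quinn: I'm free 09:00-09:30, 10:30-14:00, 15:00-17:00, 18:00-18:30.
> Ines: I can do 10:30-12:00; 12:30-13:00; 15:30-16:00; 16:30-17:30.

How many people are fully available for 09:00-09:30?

Quinn can make the full 09:00-09:30 slot — that's 1.

1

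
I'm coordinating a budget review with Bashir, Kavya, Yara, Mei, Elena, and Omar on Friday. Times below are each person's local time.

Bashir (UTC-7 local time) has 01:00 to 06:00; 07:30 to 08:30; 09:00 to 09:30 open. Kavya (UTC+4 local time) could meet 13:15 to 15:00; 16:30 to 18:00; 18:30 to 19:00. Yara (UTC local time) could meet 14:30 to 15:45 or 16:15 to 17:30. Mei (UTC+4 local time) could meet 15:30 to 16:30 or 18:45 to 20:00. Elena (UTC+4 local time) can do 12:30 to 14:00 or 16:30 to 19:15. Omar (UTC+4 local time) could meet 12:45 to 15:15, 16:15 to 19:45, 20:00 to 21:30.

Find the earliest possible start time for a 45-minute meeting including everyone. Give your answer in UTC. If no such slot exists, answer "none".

none

Bashir in UTC: 08:00-13:00, 14:30-15:30, 16:00-16:30 (add 7h to convert from UTC-7).
Kavya in UTC: 09:15-11:00, 12:30-14:00, 14:30-15:00 (subtract 4h to convert from UTC+4).
Yara in UTC: 14:30-15:45, 16:15-17:30.
Mei in UTC: 11:30-12:30, 14:45-16:00 (subtract 4h to convert from UTC+4).
Elena in UTC: 08:30-10:00, 12:30-15:15 (subtract 4h to convert from UTC+4).
Omar in UTC: 08:45-11:15, 12:15-15:45, 16:00-17:30 (subtract 4h to convert from UTC+4).
Bashir ∩ Kavya: 09:15-11:00, 12:30-13:00, 14:30-15:00.
Bashir ∩ Kavya ∩ Yara: 14:30-15:00.
Bashir ∩ Kavya ∩ Yara ∩ Mei: 14:45-15:00.
Bashir ∩ Kavya ∩ Yara ∩ Mei ∩ Elena: 14:45-15:00.
Bashir ∩ Kavya ∩ Yara ∩ Mei ∩ Elena ∩ Omar: 14:45-15:00.
Those are the intersection windows.
No common window is at least 45 minutes long.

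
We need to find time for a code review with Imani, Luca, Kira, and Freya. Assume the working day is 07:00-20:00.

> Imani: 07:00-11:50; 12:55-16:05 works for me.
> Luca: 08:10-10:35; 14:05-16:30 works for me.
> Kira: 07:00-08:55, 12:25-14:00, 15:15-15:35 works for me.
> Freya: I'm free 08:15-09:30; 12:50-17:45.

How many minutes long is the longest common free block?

40

Imani ∩ Luca: 08:10-10:35, 14:05-16:05.
Imani ∩ Luca ∩ Kira: 08:10-08:55, 15:15-15:35.
Imani ∩ Luca ∩ Kira ∩ Freya: 08:15-08:55, 15:15-15:35.
The longest is 08:15-08:55 at 40 minutes.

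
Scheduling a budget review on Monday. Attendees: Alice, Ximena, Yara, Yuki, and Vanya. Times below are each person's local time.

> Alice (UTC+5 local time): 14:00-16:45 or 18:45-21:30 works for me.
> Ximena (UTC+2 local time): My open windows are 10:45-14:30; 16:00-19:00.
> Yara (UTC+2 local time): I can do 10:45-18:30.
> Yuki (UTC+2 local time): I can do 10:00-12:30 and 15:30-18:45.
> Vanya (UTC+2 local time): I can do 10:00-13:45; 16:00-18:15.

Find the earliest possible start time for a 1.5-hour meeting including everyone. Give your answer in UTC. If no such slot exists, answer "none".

09:00

Alice in UTC: 09:00-11:45, 13:45-16:30 (subtract 5h to convert from UTC+5).
Ximena in UTC: 08:45-12:30, 14:00-17:00 (subtract 2h to convert from UTC+2).
Yara in UTC: 08:45-16:30 (subtract 2h to convert from UTC+2).
Yuki in UTC: 08:00-10:30, 13:30-16:45 (subtract 2h to convert from UTC+2).
Vanya in UTC: 08:00-11:45, 14:00-16:15 (subtract 2h to convert from UTC+2).
Alice ∩ Ximena: 09:00-11:45, 14:00-16:30.
Alice ∩ Ximena ∩ Yara: 09:00-11:45, 14:00-16:30.
Alice ∩ Ximena ∩ Yara ∩ Yuki: 09:00-10:30, 14:00-16:30.
Alice ∩ Ximena ∩ Yara ∩ Yuki ∩ Vanya: 09:00-10:30, 14:00-16:15.
The first common window of at least 90 minutes is 09:00-10:30, so the earliest start is 09:00.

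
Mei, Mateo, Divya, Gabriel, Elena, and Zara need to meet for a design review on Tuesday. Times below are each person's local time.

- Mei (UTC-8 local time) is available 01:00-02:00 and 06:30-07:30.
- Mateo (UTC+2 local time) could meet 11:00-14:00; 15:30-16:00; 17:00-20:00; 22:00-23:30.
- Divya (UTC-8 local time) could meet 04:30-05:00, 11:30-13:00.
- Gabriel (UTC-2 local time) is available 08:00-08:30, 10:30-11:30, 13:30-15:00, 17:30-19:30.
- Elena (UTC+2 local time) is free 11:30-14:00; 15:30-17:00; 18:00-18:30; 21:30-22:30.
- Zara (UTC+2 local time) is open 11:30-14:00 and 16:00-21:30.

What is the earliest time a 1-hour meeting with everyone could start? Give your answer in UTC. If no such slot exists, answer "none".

Mei in UTC: 09:00-10:00, 14:30-15:30 (add 8h to convert from UTC-8).
Mateo in UTC: 09:00-12:00, 13:30-14:00, 15:00-18:00, 20:00-21:30 (subtract 2h to convert from UTC+2).
Divya in UTC: 12:30-13:00, 19:30-21:00 (add 8h to convert from UTC-8).
Gabriel in UTC: 10:00-10:30, 12:30-13:30, 15:30-17:00, 19:30-21:30 (add 2h to convert from UTC-2).
Elena in UTC: 09:30-12:00, 13:30-15:00, 16:00-16:30, 19:30-20:30 (subtract 2h to convert from UTC+2).
Zara in UTC: 09:30-12:00, 14:00-19:30 (subtract 2h to convert from UTC+2).
Mei ∩ Mateo: 09:00-10:00, 15:00-15:30.
Mei ∩ Mateo ∩ Divya: ∅.
Mei ∩ Mateo ∩ Divya ∩ Gabriel: ∅.
Mei ∩ Mateo ∩ Divya ∩ Gabriel ∩ Elena: ∅.
Mei ∩ Mateo ∩ Divya ∩ Gabriel ∩ Elena ∩ Zara: ∅.
There is no time when everyone is free.
No common window is at least 60 minutes long.

none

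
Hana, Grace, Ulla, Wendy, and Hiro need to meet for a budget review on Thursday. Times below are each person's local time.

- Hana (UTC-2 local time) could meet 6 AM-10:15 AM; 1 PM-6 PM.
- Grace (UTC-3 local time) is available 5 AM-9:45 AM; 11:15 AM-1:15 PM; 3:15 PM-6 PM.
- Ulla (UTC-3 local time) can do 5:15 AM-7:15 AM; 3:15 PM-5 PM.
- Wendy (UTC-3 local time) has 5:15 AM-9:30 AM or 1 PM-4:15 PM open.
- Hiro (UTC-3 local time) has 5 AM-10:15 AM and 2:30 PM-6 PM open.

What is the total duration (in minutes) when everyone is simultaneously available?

180

Hana in UTC: 08:00-12:15, 15:00-20:00 (add 2h to convert from UTC-2).
Grace in UTC: 08:00-12:45, 14:15-16:15, 18:15-21:00 (add 3h to convert from UTC-3).
Ulla in UTC: 08:15-10:15, 18:15-20:00 (add 3h to convert from UTC-3).
Wendy in UTC: 08:15-12:30, 16:00-19:15 (add 3h to convert from UTC-3).
Hiro in UTC: 08:00-13:15, 17:30-21:00 (add 3h to convert from UTC-3).
Hana ∩ Grace: 08:00-12:15, 15:00-16:15, 18:15-20:00.
Hana ∩ Grace ∩ Ulla: 08:15-10:15, 18:15-20:00.
Hana ∩ Grace ∩ Ulla ∩ Wendy: 08:15-10:15, 18:15-19:15.
Hana ∩ Grace ∩ Ulla ∩ Wendy ∩ Hiro: 08:15-10:15, 18:15-19:15.
Summing the common windows: 120 + 60 = 180 minutes.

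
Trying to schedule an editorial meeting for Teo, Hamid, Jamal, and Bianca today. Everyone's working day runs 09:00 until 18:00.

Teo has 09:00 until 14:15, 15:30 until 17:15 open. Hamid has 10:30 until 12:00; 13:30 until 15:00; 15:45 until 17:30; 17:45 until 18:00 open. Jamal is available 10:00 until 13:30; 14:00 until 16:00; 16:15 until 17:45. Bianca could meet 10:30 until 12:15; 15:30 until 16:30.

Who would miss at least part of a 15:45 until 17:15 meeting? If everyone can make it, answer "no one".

Teo: free for 15:45-17:15. Hamid: free for 15:45-17:15. Jamal: not fully free for 15:45-17:15. Bianca: not fully free for 15:45-17:15.

Bianca, Jamal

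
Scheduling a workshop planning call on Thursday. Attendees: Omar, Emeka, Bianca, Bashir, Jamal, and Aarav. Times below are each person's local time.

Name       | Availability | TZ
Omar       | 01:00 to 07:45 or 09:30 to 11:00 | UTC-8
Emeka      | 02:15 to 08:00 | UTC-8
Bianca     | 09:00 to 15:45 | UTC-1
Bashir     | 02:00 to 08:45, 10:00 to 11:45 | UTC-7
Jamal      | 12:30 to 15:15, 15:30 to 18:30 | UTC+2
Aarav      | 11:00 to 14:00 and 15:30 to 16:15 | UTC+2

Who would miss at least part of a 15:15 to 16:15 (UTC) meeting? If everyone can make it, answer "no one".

Omar in UTC: 09:00-15:45, 17:30-19:00 (add 8h to convert from UTC-8).
Emeka in UTC: 10:15-16:00 (add 8h to convert from UTC-8).
Bianca in UTC: 10:00-16:45 (add 1h to convert from UTC-1).
Bashir in UTC: 09:00-15:45, 17:00-18:45 (add 7h to convert from UTC-7).
Jamal in UTC: 10:30-13:15, 13:30-16:30 (subtract 2h to convert from UTC+2).
Aarav in UTC: 09:00-12:00, 13:30-14:15 (subtract 2h to convert from UTC+2).
Omar: not fully free for 15:15-16:15. Emeka: not fully free for 15:15-16:15. Bianca: free for 15:15-16:15. Bashir: not fully free for 15:15-16:15. Jamal: free for 15:15-16:15. Aarav: not fully free for 15:15-16:15.

Aarav, Bashir, Emeka, Omar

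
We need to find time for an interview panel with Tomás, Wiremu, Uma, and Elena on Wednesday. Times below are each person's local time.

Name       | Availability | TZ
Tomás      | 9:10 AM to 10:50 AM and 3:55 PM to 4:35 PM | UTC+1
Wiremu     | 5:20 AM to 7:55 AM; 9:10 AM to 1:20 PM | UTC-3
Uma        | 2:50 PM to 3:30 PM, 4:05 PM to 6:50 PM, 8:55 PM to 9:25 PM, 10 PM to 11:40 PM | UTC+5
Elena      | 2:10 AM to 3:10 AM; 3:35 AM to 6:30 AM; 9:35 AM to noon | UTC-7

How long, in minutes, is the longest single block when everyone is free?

Tomás in UTC: 08:10-09:50, 14:55-15:35 (subtract 1h to convert from UTC+1).
Wiremu in UTC: 08:20-10:55, 12:10-16:20 (add 3h to convert from UTC-3).
Uma in UTC: 09:50-10:30, 11:05-13:50, 15:55-16:25, 17:00-18:40 (subtract 5h to convert from UTC+5).
Elena in UTC: 09:10-10:10, 10:35-13:30, 16:35-19:00 (add 7h to convert from UTC-7).
Tomás ∩ Wiremu: 08:20-09:50, 14:55-15:35.
Tomás ∩ Wiremu ∩ Uma: ∅.
Tomás ∩ Wiremu ∩ Uma ∩ Elena: ∅.
There is no time when everyone is free.
No common window exists, so the longest block is 0 minutes.

0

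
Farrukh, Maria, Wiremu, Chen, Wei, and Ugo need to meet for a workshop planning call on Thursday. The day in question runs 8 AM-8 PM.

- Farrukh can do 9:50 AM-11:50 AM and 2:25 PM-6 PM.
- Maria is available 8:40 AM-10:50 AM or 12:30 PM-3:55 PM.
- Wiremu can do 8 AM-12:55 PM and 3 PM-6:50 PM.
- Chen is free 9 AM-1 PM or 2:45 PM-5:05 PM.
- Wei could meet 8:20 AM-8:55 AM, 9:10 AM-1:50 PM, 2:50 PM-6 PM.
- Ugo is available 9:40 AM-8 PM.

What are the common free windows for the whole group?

09:50-10:50, 15:00-15:55

Farrukh ∩ Maria: 09:50-10:50, 14:25-15:55.
Farrukh ∩ Maria ∩ Wiremu: 09:50-10:50, 15:00-15:55.
Farrukh ∩ Maria ∩ Wiremu ∩ Chen: 09:50-10:50, 15:00-15:55.
Farrukh ∩ Maria ∩ Wiremu ∩ Chen ∩ Wei: 09:50-10:50, 15:00-15:55.
Farrukh ∩ Maria ∩ Wiremu ∩ Chen ∩ Wei ∩ Ugo: 09:50-10:50, 15:00-15:55.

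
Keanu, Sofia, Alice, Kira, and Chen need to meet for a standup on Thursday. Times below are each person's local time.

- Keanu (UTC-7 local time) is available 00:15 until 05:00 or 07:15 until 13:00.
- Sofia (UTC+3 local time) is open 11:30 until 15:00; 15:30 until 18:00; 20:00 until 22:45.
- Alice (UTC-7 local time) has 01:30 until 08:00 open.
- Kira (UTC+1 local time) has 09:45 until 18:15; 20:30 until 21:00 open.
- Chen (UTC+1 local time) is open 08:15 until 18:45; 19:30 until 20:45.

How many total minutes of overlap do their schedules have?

240

Keanu in UTC: 07:15-12:00, 14:15-20:00 (add 7h to convert from UTC-7).
Sofia in UTC: 08:30-12:00, 12:30-15:00, 17:00-19:45 (subtract 3h to convert from UTC+3).
Alice in UTC: 08:30-15:00 (add 7h to convert from UTC-7).
Kira in UTC: 08:45-17:15, 19:30-20:00 (subtract 1h to convert from UTC+1).
Chen in UTC: 07:15-17:45, 18:30-19:45 (subtract 1h to convert from UTC+1).
Keanu ∩ Sofia: 08:30-12:00, 14:15-15:00, 17:00-19:45.
Keanu ∩ Sofia ∩ Alice: 08:30-12:00, 14:15-15:00.
Keanu ∩ Sofia ∩ Alice ∩ Kira: 08:45-12:00, 14:15-15:00.
Keanu ∩ Sofia ∩ Alice ∩ Kira ∩ Chen: 08:45-12:00, 14:15-15:00.
Summing the common windows: 195 + 45 = 240 minutes.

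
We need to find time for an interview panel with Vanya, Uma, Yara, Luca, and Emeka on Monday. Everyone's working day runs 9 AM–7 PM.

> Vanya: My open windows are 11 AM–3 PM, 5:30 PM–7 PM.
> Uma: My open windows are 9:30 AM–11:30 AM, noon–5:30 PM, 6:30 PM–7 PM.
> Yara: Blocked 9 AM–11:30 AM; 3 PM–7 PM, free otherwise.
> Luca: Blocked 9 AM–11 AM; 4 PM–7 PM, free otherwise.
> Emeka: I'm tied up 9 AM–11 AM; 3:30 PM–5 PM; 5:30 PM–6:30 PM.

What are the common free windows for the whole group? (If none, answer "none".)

Vanya free: 11:00-15:00, 17:30-19:00.
Uma free: 09:30-11:30, 12:00-17:30, 18:30-19:00.
Yara free: 11:30-15:00 (invert busy blocks within the working day).
Luca free: 11:00-16:00 (invert busy blocks within the working day).
Emeka free: 11:00-15:30, 17:00-17:30, 18:30-19:00 (invert busy blocks within the working day).
Vanya ∩ Uma: 11:00-11:30, 12:00-15:00, 18:30-19:00.
Vanya ∩ Uma ∩ Yara: 12:00-15:00.
Vanya ∩ Uma ∩ Yara ∩ Luca: 12:00-15:00.
Vanya ∩ Uma ∩ Yara ∩ Luca ∩ Emeka: 12:00-15:00.
Those are the intersection windows.

12:00-15:00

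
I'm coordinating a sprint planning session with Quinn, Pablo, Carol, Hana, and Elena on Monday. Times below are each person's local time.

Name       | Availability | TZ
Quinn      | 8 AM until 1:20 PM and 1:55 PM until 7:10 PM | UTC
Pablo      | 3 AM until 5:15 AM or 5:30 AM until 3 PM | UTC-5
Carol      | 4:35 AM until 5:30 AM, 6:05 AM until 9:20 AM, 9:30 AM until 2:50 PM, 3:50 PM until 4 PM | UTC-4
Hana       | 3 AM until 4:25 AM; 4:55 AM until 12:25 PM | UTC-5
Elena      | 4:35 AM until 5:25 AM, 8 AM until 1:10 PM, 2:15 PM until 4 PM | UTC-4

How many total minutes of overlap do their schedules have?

Quinn in UTC: 08:00-13:20, 13:55-19:10.
Pablo in UTC: 08:00-10:15, 10:30-20:00 (add 5h to convert from UTC-5).
Carol in UTC: 08:35-09:30, 10:05-13:20, 13:30-18:50, 19:50-20:00 (add 4h to convert from UTC-4).
Hana in UTC: 08:00-09:25, 09:55-17:25 (add 5h to convert from UTC-5).
Elena in UTC: 08:35-09:25, 12:00-17:10, 18:15-20:00 (add 4h to convert from UTC-4).
Quinn ∩ Pablo: 08:00-10:15, 10:30-13:20, 13:55-19:10.
Quinn ∩ Pablo ∩ Carol: 08:35-09:30, 10:05-10:15, 10:30-13:20, 13:55-18:50.
Quinn ∩ Pablo ∩ Carol ∩ Hana: 08:35-09:25, 10:05-10:15, 10:30-13:20, 13:55-17:25.
Quinn ∩ Pablo ∩ Carol ∩ Hana ∩ Elena: 08:35-09:25, 12:00-13:20, 13:55-17:10.
Those are the intersection windows.
Summing the common windows: 50 + 80 + 195 = 325 minutes.

325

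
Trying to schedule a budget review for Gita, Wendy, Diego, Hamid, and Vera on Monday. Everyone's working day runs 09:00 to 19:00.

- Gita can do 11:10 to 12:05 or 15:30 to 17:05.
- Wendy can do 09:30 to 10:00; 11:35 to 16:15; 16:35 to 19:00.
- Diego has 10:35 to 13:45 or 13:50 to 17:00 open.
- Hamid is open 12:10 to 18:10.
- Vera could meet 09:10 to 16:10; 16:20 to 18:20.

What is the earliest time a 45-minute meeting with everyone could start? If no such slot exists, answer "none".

none

Gita ∩ Wendy: 11:35-12:05, 15:30-16:15, 16:35-17:05.
Gita ∩ Wendy ∩ Diego: 11:35-12:05, 15:30-16:15, 16:35-17:00.
Gita ∩ Wendy ∩ Diego ∩ Hamid: 15:30-16:15, 16:35-17:00.
Gita ∩ Wendy ∩ Diego ∩ Hamid ∩ Vera: 15:30-16:10, 16:35-17:00.
No common window is at least 45 minutes long.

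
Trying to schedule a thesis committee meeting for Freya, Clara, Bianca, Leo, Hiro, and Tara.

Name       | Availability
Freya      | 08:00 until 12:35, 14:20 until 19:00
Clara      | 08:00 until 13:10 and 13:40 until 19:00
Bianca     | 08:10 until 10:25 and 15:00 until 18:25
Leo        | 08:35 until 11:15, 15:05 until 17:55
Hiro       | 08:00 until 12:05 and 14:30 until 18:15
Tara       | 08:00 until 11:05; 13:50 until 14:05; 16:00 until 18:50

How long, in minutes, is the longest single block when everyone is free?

Freya ∩ Clara: 08:00-12:35, 14:20-19:00.
Freya ∩ Clara ∩ Bianca: 08:10-10:25, 15:00-18:25.
Freya ∩ Clara ∩ Bianca ∩ Leo: 08:35-10:25, 15:05-17:55.
Freya ∩ Clara ∩ Bianca ∩ Leo ∩ Hiro: 08:35-10:25, 15:05-17:55.
Freya ∩ Clara ∩ Bianca ∩ Leo ∩ Hiro ∩ Tara: 08:35-10:25, 16:00-17:55.
So the common availability across everyone is 08:35-10:25, 16:00-17:55.
The longest is 16:00-17:55 at 115 minutes.

115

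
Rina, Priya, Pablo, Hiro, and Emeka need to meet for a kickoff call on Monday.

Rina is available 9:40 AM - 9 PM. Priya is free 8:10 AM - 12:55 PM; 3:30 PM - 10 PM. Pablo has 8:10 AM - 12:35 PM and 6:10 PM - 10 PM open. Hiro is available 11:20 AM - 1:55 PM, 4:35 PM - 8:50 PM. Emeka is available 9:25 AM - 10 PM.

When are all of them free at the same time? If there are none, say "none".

Rina ∩ Priya: 09:40-12:55, 15:30-21:00.
Rina ∩ Priya ∩ Pablo: 09:40-12:35, 18:10-21:00.
Rina ∩ Priya ∩ Pablo ∩ Hiro: 11:20-12:35, 18:10-20:50.
Rina ∩ Priya ∩ Pablo ∩ Hiro ∩ Emeka: 11:20-12:35, 18:10-20:50.

11:20-12:35, 18:10-20:50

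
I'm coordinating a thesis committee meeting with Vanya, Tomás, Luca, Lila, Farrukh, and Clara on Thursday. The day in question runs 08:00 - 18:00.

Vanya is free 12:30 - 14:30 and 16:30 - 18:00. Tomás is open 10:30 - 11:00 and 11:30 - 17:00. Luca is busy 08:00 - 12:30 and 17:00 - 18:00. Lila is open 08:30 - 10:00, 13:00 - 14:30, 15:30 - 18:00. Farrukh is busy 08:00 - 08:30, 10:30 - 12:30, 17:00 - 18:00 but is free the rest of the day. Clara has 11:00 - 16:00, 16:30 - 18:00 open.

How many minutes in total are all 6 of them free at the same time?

120

Vanya free: 12:30-14:30, 16:30-18:00.
Tomás free: 10:30-11:00, 11:30-17:00.
Luca free: 12:30-17:00 (invert busy blocks within the working day).
Lila free: 08:30-10:00, 13:00-14:30, 15:30-18:00.
Farrukh free: 08:30-10:30, 12:30-17:00 (invert busy blocks within the working day).
Clara free: 11:00-16:00, 16:30-18:00.
Vanya ∩ Tomás: 12:30-14:30, 16:30-17:00.
Vanya ∩ Tomás ∩ Luca: 12:30-14:30, 16:30-17:00.
Vanya ∩ Tomás ∩ Luca ∩ Lila: 13:00-14:30, 16:30-17:00.
Vanya ∩ Tomás ∩ Luca ∩ Lila ∩ Farrukh: 13:00-14:30, 16:30-17:00.
Vanya ∩ Tomás ∩ Luca ∩ Lila ∩ Farrukh ∩ Clara: 13:00-14:30, 16:30-17:00.
Summing the common windows: 90 + 30 = 120 minutes.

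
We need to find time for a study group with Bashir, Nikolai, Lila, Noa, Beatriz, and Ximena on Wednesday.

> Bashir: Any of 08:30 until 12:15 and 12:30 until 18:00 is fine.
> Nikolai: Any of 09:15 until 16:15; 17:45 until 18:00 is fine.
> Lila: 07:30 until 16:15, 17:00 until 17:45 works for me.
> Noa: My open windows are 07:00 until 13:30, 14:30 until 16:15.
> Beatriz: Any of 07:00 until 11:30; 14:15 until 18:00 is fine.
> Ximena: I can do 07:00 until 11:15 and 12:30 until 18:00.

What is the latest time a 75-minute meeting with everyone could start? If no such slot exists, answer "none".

15:00

Bashir ∩ Nikolai: 09:15-12:15, 12:30-16:15, 17:45-18:00.
Bashir ∩ Nikolai ∩ Lila: 09:15-12:15, 12:30-16:15.
Bashir ∩ Nikolai ∩ Lila ∩ Noa: 09:15-12:15, 12:30-13:30, 14:30-16:15.
Bashir ∩ Nikolai ∩ Lila ∩ Noa ∩ Beatriz: 09:15-11:30, 14:30-16:15.
Bashir ∩ Nikolai ∩ Lila ∩ Noa ∩ Beatriz ∩ Ximena: 09:15-11:15, 14:30-16:15.
So the common availability across everyone is 09:15-11:15, 14:30-16:15.
The last common window of at least 75 minutes is 14:30-16:15; a 75-minute meeting can start as late as 15:00 and still end by 16:15.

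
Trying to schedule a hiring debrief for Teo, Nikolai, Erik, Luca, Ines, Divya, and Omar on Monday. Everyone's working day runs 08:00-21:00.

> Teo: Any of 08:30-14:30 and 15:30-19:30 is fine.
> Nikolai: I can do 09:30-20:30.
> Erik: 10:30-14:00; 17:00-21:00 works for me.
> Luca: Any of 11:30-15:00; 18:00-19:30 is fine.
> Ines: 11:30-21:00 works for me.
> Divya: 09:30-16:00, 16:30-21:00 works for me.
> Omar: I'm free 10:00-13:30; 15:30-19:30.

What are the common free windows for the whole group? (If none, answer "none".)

Teo ∩ Nikolai: 09:30-14:30, 15:30-19:30.
Teo ∩ Nikolai ∩ Erik: 10:30-14:00, 17:00-19:30.
Teo ∩ Nikolai ∩ Erik ∩ Luca: 11:30-14:00, 18:00-19:30.
Teo ∩ Nikolai ∩ Erik ∩ Luca ∩ Ines: 11:30-14:00, 18:00-19:30.
Teo ∩ Nikolai ∩ Erik ∩ Luca ∩ Ines ∩ Divya: 11:30-14:00, 18:00-19:30.
Teo ∩ Nikolai ∩ Erik ∩ Luca ∩ Ines ∩ Divya ∩ Omar: 11:30-13:30, 18:00-19:30.

11:30-13:30, 18:00-19:30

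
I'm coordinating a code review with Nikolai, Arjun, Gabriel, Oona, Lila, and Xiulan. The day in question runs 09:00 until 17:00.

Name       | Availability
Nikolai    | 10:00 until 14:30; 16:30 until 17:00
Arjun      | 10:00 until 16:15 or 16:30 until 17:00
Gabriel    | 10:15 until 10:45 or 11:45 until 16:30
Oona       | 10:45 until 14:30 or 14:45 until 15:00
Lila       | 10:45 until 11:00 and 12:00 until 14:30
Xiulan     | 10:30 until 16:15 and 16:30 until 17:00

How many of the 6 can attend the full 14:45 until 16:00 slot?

3

Arjun, Gabriel, and Xiulan can make the full 14:45-16:00 slot — that's 3.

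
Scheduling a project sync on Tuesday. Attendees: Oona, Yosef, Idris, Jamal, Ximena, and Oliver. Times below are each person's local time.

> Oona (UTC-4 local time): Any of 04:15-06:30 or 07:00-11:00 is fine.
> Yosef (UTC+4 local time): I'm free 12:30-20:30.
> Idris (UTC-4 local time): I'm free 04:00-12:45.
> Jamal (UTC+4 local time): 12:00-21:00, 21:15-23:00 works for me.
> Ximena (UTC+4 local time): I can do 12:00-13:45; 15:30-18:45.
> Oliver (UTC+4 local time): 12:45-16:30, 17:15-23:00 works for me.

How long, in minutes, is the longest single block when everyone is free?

90

Oona in UTC: 08:15-10:30, 11:00-15:00 (add 4h to convert from UTC-4).
Yosef in UTC: 08:30-16:30 (subtract 4h to convert from UTC+4).
Idris in UTC: 08:00-16:45 (add 4h to convert from UTC-4).
Jamal in UTC: 08:00-17:00, 17:15-19:00 (subtract 4h to convert from UTC+4).
Ximena in UTC: 08:00-09:45, 11:30-14:45 (subtract 4h to convert from UTC+4).
Oliver in UTC: 08:45-12:30, 13:15-19:00 (subtract 4h to convert from UTC+4).
Oona ∩ Yosef: 08:30-10:30, 11:00-15:00.
Oona ∩ Yosef ∩ Idris: 08:30-10:30, 11:00-15:00.
Oona ∩ Yosef ∩ Idris ∩ Jamal: 08:30-10:30, 11:00-15:00.
Oona ∩ Yosef ∩ Idris ∩ Jamal ∩ Ximena: 08:30-09:45, 11:30-14:45.
Oona ∩ Yosef ∩ Idris ∩ Jamal ∩ Ximena ∩ Oliver: 08:45-09:45, 11:30-12:30, 13:15-14:45.
So the common availability across everyone is 08:45-09:45, 11:30-12:30, 13:15-14:45.
The longest is 13:15-14:45 at 90 minutes.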